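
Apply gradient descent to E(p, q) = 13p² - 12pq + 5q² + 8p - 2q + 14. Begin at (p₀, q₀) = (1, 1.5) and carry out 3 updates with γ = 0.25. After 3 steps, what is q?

∇E = (26p - 12q + 8, -12p + 10q - 2)
(p₁, q₁) = (1, 1.5) − 0.25·(16, 1) = (-3, 1.25)
(p₂, q₂) = (-3, 1.25) − 0.25·(-85, 46.5) = (18.25, -10.375)
(p₃, q₃) = (18.25, -10.375) − 0.25·(607, -324.75) = (-133.5, 70.8125)
q = 70.8125

70.8125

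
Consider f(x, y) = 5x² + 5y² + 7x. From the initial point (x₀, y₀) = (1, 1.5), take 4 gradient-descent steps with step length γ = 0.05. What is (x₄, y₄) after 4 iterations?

(-0.59375, 0.09375)

∇f = (10x + 7, 10y)
Step 1: at (1, 1.5), ∇f = (17, 15) → (1, 1.5) − 0.05·(17, 15) = (0.15, 0.75)
Step 2: at (0.15, 0.75), ∇f = (8.5, 7.5) → (0.15, 0.75) − 0.05·(8.5, 7.5) = (-0.275, 0.375)
Step 3: at (-0.275, 0.375), ∇f = (4.25, 3.75) → (-0.275, 0.375) − 0.05·(4.25, 3.75) = (-0.4875, 0.1875)
Step 4: at (-0.4875, 0.1875), ∇f = (2.125, 1.875) → (-0.4875, 0.1875) − 0.05·(2.125, 1.875) = (-0.59375, 0.09375)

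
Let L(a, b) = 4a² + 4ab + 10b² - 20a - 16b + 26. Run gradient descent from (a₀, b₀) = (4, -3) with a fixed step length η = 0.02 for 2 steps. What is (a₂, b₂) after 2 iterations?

∇L = (8a + 4b - 20, 4a + 20b - 16)
Step 1: at (4, -3), ∇L = (0, -60) → (4, -3) − 0.02·(0, -60) = (4, -1.8)
Step 2: at (4, -1.8), ∇L = (4.8, -36) → (4, -1.8) − 0.02·(4.8, -36) = (3.904, -1.08)

(3.904, -1.08)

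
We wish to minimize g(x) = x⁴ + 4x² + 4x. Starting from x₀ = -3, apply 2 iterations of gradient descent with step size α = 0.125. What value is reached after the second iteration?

-1099

g′(x) = 4x³ + 8x + 4
x₁ = -3 − 0.125·(-128) = 13
x₂ = 13 − 0.125·8896 = -1099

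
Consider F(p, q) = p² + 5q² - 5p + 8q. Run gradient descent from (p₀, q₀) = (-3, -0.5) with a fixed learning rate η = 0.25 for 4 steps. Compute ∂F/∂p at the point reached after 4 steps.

-0.6875

∇F = (2p - 5, 10q + 8)
Step 1: at (-3, -0.5), ∇F = (-11, 3) → (-3, -0.5) − 0.25·(-11, 3) = (-0.25, -1.25)
Step 2: at (-0.25, -1.25), ∇F = (-5.5, -4.5) → (-0.25, -1.25) − 0.25·(-5.5, -4.5) = (1.125, -0.125)
Step 3: at (1.125, -0.125), ∇F = (-2.75, 6.75) → (1.125, -0.125) − 0.25·(-2.75, 6.75) = (1.8125, -1.8125)
Step 4: at (1.8125, -1.8125), ∇F = (-1.375, -10.125) → (1.8125, -1.8125) − 0.25·(-1.375, -10.125) = (2.15625, 0.71875)
∂F/∂p at (2.15625, 0.71875) = -0.6875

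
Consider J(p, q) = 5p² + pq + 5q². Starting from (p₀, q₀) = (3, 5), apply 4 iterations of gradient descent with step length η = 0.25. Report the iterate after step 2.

∇J = (10p + q, p + 10q)
Step 1: at (3, 5), ∇J = (35, 53) → (3, 5) − 0.25·(35, 53) = (-5.75, -8.25)
Step 2: at (-5.75, -8.25), ∇J = (-65.75, -88.25) → (-5.75, -8.25) − 0.25·(-65.75, -88.25) = (10.6875, 13.8125)

(10.6875, 13.8125)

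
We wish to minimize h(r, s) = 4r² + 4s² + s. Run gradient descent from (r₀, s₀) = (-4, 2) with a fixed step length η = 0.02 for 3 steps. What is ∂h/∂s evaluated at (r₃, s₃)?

∇h = (8r, 8s + 1)
Step 1: at (-4, 2), ∇h = (-32, 17) → (-4, 2) − 0.02·(-32, 17) = (-3.36, 1.66)
Step 2: at (-3.36, 1.66), ∇h = (-26.88, 14.28) → (-3.36, 1.66) − 0.02·(-26.88, 14.28) = (-2.8224, 1.3744)
Step 3: at (-2.8224, 1.3744), ∇h = (-22.5792, 11.9952) → (-2.8224, 1.3744) − 0.02·(-22.5792, 11.9952) = (-2.370816, 1.134496)
∂h/∂s at (-2.370816, 1.134496) = 10.075968

10.075968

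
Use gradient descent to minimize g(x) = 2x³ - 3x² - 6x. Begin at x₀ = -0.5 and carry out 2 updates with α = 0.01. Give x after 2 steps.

g′(x) = 6x² - 6x - 6
Step 1: g′(-0.5) = -1.5; x₁ = -0.5 − 0.01·(-1.5) = -0.485
Step 2: g′(-0.485) = -1.67865; x₂ = -0.485 − 0.01·(-1.67865) = -0.4682135

-0.4682135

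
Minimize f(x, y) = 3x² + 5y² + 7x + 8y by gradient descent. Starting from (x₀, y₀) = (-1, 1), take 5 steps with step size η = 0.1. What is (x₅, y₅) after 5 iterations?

∇f = (6x + 7, 10y + 8)
(x₁, y₁) = (-1, 1) − 0.1·(1, 18) = (-1.1, -0.8)
(x₂, y₂) = (-1.1, -0.8) − 0.1·(0.4, 0) = (-1.14, -0.8)
(x₃, y₃) = (-1.14, -0.8) − 0.1·(0.16, 0) = (-1.156, -0.8)
(x₄, y₄) = (-1.156, -0.8) − 0.1·(0.064, 0) = (-1.1624, -0.8)
(x₅, y₅) = (-1.1624, -0.8) − 0.1·(0.0256, 0) = (-1.16496, -0.8)

(-1.16496, -0.8)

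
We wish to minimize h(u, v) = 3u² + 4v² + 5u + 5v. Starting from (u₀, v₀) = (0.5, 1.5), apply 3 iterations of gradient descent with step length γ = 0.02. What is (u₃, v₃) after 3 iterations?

(0.075296, 0.634496)

∇h = (6u + 5, 8v + 5)
(u₁, v₁) = (0.5, 1.5) − 0.02·(8, 17) = (0.34, 1.16)
(u₂, v₂) = (0.34, 1.16) − 0.02·(7.04, 14.28) = (0.1992, 0.8744)
(u₃, v₃) = (0.1992, 0.8744) − 0.02·(6.1952, 11.9952) = (0.075296, 0.634496)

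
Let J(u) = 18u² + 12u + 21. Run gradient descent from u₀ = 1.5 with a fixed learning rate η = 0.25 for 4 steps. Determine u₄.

7509

J′(u) = 36u + 12
u₁ = 1.5 − 0.25·66 = -15
u₂ = -15 − 0.25·(-528) = 117
u₃ = 117 − 0.25·4224 = -939
u₄ = -939 − 0.25·(-33792) = 7509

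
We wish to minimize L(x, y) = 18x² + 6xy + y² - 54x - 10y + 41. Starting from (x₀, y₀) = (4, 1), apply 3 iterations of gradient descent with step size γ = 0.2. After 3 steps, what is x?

∇L = (36x + 6y - 54, 6x + 2y - 10)
Step 1: at (4, 1), ∇L = (96, 16) → (4, 1) − 0.2·(96, 16) = (-15.2, -2.2)
Step 2: at (-15.2, -2.2), ∇L = (-614.4, -105.6) → (-15.2, -2.2) − 0.2·(-614.4, -105.6) = (107.68, 18.92)
Step 3: at (107.68, 18.92), ∇L = (3936, 673.92) → (107.68, 18.92) − 0.2·(3936, 673.92) = (-679.52, -115.864)
x = -679.52

-679.52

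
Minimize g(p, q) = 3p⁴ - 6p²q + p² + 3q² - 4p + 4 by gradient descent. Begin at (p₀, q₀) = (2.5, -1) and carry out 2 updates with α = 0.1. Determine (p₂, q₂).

∇g = (12p³ - 12pq + 2p - 4, -6p² + 6q)
Step 1: at (2.5, -1), ∇g = (218.5, -43.5) → (2.5, -1) − 0.1·(218.5, -43.5) = (-19.35, 3.35)
Step 2: at (-19.35, 3.35), ∇g = (-86205.7345, -2226.435) → (-19.35, 3.35) − 0.1·(-86205.7345, -2226.435) = (8601.22345, 225.9935)

(8601.22345, 225.9935)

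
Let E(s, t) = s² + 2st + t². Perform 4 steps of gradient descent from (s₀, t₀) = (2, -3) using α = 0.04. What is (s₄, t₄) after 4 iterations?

∇E = (2s + 2t, 2s + 2t)
(s₁, t₁) = (2, -3) − 0.04·(-2, -2) = (2.08, -2.92)
(s₂, t₂) = (2.08, -2.92) − 0.04·(-1.68, -1.68) = (2.1472, -2.8528)
(s₃, t₃) = (2.1472, -2.8528) − 0.04·(-1.4112, -1.4112) = (2.203648, -2.796352)
(s₄, t₄) = (2.203648, -2.796352) − 0.04·(-1.185408, -1.185408) = (2.25106432, -2.74893568)

(2.25106432, -2.74893568)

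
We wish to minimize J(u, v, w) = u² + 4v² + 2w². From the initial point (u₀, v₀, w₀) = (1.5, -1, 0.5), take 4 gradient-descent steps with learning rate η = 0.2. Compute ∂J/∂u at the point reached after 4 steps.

0.3888

∇J = (2u, 8v, 4w)
Step 1: at (1.5, -1, 0.5), ∇J = (3, -8, 2) → (1.5, -1, 0.5) − 0.2·(3, -8, 2) = (0.9, 0.6, 0.1)
Step 2: at (0.9, 0.6, 0.1), ∇J = (1.8, 4.8, 0.4) → (0.9, 0.6, 0.1) − 0.2·(1.8, 4.8, 0.4) = (0.54, -0.36, 0.02)
Step 3: at (0.54, -0.36, 0.02), ∇J = (1.08, -2.88, 0.08) → (0.54, -0.36, 0.02) − 0.2·(1.08, -2.88, 0.08) = (0.324, 0.216, 0.004)
Step 4: at (0.324, 0.216, 0.004), ∇J = (0.648, 1.728, 0.016) → (0.324, 0.216, 0.004) − 0.2·(0.648, 1.728, 0.016) = (0.1944, -0.1296, 0.0008)
∂J/∂u at (0.1944, -0.1296, 0.0008) = 0.3888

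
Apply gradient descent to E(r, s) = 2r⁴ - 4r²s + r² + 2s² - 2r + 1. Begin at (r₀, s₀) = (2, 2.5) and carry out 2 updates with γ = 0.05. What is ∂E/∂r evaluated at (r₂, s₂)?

∇E = (8r³ - 8rs + 2r - 2, -4r² + 4s)
(r₁, s₁) = (2, 2.5) − 0.05·(26, -6) = (0.7, 2.8)
(r₂, s₂) = (0.7, 2.8) − 0.05·(-13.536, 9.24) = (1.3768, 2.338)
∂E/∂r at (1.3768, 2.338) = -4.119410233344

-4.119410233344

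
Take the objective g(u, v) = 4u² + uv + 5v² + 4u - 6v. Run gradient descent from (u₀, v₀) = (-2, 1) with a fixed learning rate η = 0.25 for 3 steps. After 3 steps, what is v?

∇g = (8u + v + 4, u + 10v - 6)
Step 1: at (-2, 1), ∇g = (-11, 2) → (-2, 1) − 0.25·(-11, 2) = (0.75, 0.5)
Step 2: at (0.75, 0.5), ∇g = (10.5, -0.25) → (0.75, 0.5) − 0.25·(10.5, -0.25) = (-1.875, 0.5625)
Step 3: at (-1.875, 0.5625), ∇g = (-10.4375, -2.25) → (-1.875, 0.5625) − 0.25·(-10.4375, -2.25) = (0.734375, 1.125)
v = 1.125

1.125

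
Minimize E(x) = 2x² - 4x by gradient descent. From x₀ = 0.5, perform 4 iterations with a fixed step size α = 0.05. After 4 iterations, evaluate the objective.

-1.91611392

E′(x) = 4x - 4
Step 1: E′(0.5) = -2; x₁ = 0.5 − 0.05·(-2) = 0.6
Step 2: E′(0.6) = -1.6; x₂ = 0.6 − 0.05·(-1.6) = 0.68
Step 3: E′(0.68) = -1.28; x₃ = 0.68 − 0.05·(-1.28) = 0.744
Step 4: E′(0.744) = -1.024; x₄ = 0.744 − 0.05·(-1.024) = 0.7952
E(0.7952) = -1.91611392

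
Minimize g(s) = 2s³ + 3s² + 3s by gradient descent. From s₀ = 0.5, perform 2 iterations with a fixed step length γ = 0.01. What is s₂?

0.3586625

g′(s) = 6s² + 6s + 3
s₁ = 0.5 − 0.01·7.5 = 0.425
s₂ = 0.425 − 0.01·6.63375 = 0.3586625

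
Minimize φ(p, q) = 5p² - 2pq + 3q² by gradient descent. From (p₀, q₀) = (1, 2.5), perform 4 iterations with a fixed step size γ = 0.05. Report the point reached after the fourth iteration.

∇φ = (10p - 2q, -2p + 6q)
Step 1: at (1, 2.5), ∇φ = (5, 13) → (1, 2.5) − 0.05·(5, 13) = (0.75, 1.85)
Step 2: at (0.75, 1.85), ∇φ = (3.8, 9.6) → (0.75, 1.85) − 0.05·(3.8, 9.6) = (0.56, 1.37)
Step 3: at (0.56, 1.37), ∇φ = (2.86, 7.1) → (0.56, 1.37) − 0.05·(2.86, 7.1) = (0.417, 1.015)
Step 4: at (0.417, 1.015), ∇φ = (2.14, 5.256) → (0.417, 1.015) − 0.05·(2.14, 5.256) = (0.31, 0.7522)

(0.31, 0.7522)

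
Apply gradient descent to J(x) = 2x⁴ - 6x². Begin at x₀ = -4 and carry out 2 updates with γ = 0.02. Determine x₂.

J′(x) = 8x³ - 12x
x₁ = -4 − 0.02·(-464) = 5.28
x₂ = 5.28 − 0.02·1114.223616 = -17.00447232

-17.00447232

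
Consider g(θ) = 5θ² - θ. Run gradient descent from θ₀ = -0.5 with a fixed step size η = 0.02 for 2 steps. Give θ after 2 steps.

-0.284

g′(θ) = 10θ - 1
θ₁ = -0.5 − 0.02·(-6) = -0.38
θ₂ = -0.38 − 0.02·(-4.8) = -0.284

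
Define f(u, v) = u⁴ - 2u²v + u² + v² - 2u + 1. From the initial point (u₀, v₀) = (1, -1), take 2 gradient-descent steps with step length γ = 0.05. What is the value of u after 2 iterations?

∇f = (4u³ - 4uv + 2u - 2, -2u² + 2v)
Step 1: at (1, -1), ∇f = (8, -4) → (1, -1) − 0.05·(8, -4) = (0.6, -0.8)
Step 2: at (0.6, -0.8), ∇f = (1.984, -2.32) → (0.6, -0.8) − 0.05·(1.984, -2.32) = (0.5008, -0.684)
u = 0.5008

0.5008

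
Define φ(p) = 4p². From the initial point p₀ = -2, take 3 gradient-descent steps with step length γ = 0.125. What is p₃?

0

φ′(p) = 8p
Step 1: φ′(-2) = -16; p₁ = -2 − 0.125·(-16) = 0
Step 2: φ′(0) = 0; p₂ = 0 − 0.125·0 = 0
Step 3: φ′(0) = 0; p₃ = 0 − 0.125·0 = 0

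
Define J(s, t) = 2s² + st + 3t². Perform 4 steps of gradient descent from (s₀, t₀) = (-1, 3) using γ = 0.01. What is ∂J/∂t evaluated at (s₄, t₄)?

∇J = (4s + t, s + 6t)
Step 1: at (-1, 3), ∇J = (-1, 17) → (-1, 3) − 0.01·(-1, 17) = (-0.99, 2.83)
Step 2: at (-0.99, 2.83), ∇J = (-1.13, 15.99) → (-0.99, 2.83) − 0.01·(-1.13, 15.99) = (-0.9787, 2.6701)
Step 3: at (-0.9787, 2.6701), ∇J = (-1.2447, 15.0419) → (-0.9787, 2.6701) − 0.01·(-1.2447, 15.0419) = (-0.966253, 2.519681)
Step 4: at (-0.966253, 2.519681), ∇J = (-1.345331, 14.151833) → (-0.966253, 2.519681) − 0.01·(-1.345331, 14.151833) = (-0.95279969, 2.37816267)
∂J/∂t at (-0.95279969, 2.37816267) = 13.31617633

13.31617633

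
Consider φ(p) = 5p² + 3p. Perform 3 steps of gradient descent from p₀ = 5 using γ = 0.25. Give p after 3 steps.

φ′(p) = 10p + 3
p₁ = 5 − 0.25·53 = -8.25
p₂ = -8.25 − 0.25·(-79.5) = 11.625
p₃ = 11.625 − 0.25·119.25 = -18.1875

-18.1875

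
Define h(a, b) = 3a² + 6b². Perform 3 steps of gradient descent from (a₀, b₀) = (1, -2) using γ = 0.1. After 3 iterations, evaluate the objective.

0.013824

∇h = (6a, 12b)
(a₁, b₁) = (1, -2) − 0.1·(6, -24) = (0.4, 0.4)
(a₂, b₂) = (0.4, 0.4) − 0.1·(2.4, 4.8) = (0.16, -0.08)
(a₃, b₃) = (0.16, -0.08) − 0.1·(0.96, -0.96) = (0.064, 0.016)
h(0.064, 0.016) = 0.013824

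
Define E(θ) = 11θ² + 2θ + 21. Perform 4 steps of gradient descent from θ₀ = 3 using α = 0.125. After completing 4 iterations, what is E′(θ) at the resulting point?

637.765625

E′(θ) = 22θ + 2
Step 1: E′(3) = 68; θ₁ = 3 − 0.125·68 = -5.5
Step 2: E′(-5.5) = -119; θ₂ = -5.5 − 0.125·(-119) = 9.375
Step 3: E′(9.375) = 208.25; θ₃ = 9.375 − 0.125·208.25 = -16.65625
Step 4: E′(-16.65625) = -364.4375; θ₄ = -16.65625 − 0.125·(-364.4375) = 28.8984375
E′(θ) at (28.8984375) = 637.765625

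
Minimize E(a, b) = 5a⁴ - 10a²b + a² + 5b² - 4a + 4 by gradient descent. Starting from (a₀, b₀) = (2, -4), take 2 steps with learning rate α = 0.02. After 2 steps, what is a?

34.1536

∇E = (20a³ - 20ab + 2a - 4, -10a² + 10b)
(a₁, b₁) = (2, -4) − 0.02·(320, -80) = (-4.4, -2.4)
(a₂, b₂) = (-4.4, -2.4) − 0.02·(-1927.68, -217.6) = (34.1536, 1.952)
a = 34.1536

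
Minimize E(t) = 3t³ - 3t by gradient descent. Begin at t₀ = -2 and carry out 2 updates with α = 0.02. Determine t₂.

E′(t) = 9t² - 3
Step 1: E′(-2) = 33; t₁ = -2 − 0.02·33 = -2.66
Step 2: E′(-2.66) = 60.6804; t₂ = -2.66 − 0.02·60.6804 = -3.873608

-3.873608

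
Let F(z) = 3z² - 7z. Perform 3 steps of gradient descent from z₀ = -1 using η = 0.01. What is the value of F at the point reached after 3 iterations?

F′(z) = 6z - 7
Step 1: F′(-1) = -13; z₁ = -1 − 0.01·(-13) = -0.87
Step 2: F′(-0.87) = -12.22; z₂ = -0.87 − 0.01·(-12.22) = -0.7478
Step 3: F′(-0.7478) = -11.4868; z₃ = -0.7478 − 0.01·(-11.4868) = -0.632932
F(-0.632932) = 5.632332749872

5.632332749872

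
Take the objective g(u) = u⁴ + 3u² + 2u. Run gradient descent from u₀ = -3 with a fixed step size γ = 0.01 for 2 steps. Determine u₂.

g′(u) = 4u³ + 6u + 2
u₁ = -3 − 0.01·(-124) = -1.76
u₂ = -1.76 − 0.01·(-30.367104) = -1.45632896

-1.45632896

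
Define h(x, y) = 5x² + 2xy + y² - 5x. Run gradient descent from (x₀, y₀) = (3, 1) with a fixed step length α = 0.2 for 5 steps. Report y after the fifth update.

∇h = (10x + 2y - 5, 2x + 2y)
(x₁, y₁) = (3, 1) − 0.2·(27, 8) = (-2.4, -0.6)
(x₂, y₂) = (-2.4, -0.6) − 0.2·(-30.2, -6) = (3.64, 0.6)
(x₃, y₃) = (3.64, 0.6) − 0.2·(32.6, 8.48) = (-2.88, -1.096)
(x₄, y₄) = (-2.88, -1.096) − 0.2·(-35.992, -7.952) = (4.3184, 0.4944)
(x₅, y₅) = (4.3184, 0.4944) − 0.2·(39.1728, 9.6256) = (-3.51616, -1.43072)
y = -1.43072

-1.43072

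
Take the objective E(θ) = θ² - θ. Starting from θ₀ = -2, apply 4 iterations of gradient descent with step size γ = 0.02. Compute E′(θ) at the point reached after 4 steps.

-4.2467328

E′(θ) = 2θ - 1
θ₁ = -2 − 0.02·(-5) = -1.9
θ₂ = -1.9 − 0.02·(-4.8) = -1.804
θ₃ = -1.804 − 0.02·(-4.608) = -1.71184
θ₄ = -1.71184 − 0.02·(-4.42368) = -1.6233664
E′(θ) at (-1.6233664) = -4.2467328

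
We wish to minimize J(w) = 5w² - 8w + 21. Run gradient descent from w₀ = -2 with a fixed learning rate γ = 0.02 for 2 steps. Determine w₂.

-0.992

J′(w) = 10w - 8
Step 1: J′(-2) = -28; w₁ = -2 − 0.02·(-28) = -1.44
Step 2: J′(-1.44) = -22.4; w₂ = -1.44 − 0.02·(-22.4) = -0.992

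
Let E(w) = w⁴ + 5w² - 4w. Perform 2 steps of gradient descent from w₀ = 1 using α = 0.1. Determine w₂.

E′(w) = 4w³ + 10w - 4
w₁ = 1 − 0.1·10 = 0
w₂ = 0 − 0.1·(-4) = 0.4

0.4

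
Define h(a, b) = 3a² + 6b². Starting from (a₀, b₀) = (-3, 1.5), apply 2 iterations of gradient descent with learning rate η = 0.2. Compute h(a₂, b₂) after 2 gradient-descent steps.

51.9048

∇h = (6a, 12b)
(a₁, b₁) = (-3, 1.5) − 0.2·(-18, 18) = (0.6, -2.1)
(a₂, b₂) = (0.6, -2.1) − 0.2·(3.6, -25.2) = (-0.12, 2.94)
h(-0.12, 2.94) = 51.9048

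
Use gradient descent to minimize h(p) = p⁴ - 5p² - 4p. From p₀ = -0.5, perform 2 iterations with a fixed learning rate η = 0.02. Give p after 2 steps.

-0.52138792

h′(p) = 4p³ - 10p - 4
Step 1: h′(-0.5) = 0.5; p₁ = -0.5 − 0.02·0.5 = -0.51
Step 2: h′(-0.51) = 0.569396; p₂ = -0.51 − 0.02·0.569396 = -0.52138792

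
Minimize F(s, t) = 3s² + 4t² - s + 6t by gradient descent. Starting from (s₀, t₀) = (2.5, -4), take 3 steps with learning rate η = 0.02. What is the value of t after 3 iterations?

∇F = (6s - 1, 8t + 6)
Step 1: at (2.5, -4), ∇F = (14, -26) → (2.5, -4) − 0.02·(14, -26) = (2.22, -3.48)
Step 2: at (2.22, -3.48), ∇F = (12.32, -21.84) → (2.22, -3.48) − 0.02·(12.32, -21.84) = (1.9736, -3.0432)
Step 3: at (1.9736, -3.0432), ∇F = (10.8416, -18.3456) → (1.9736, -3.0432) − 0.02·(10.8416, -18.3456) = (1.756768, -2.676288)
t = -2.676288

-2.676288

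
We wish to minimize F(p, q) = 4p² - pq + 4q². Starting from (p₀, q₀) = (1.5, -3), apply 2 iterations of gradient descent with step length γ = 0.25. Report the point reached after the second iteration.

(3.09375, -3.9375)

∇F = (8p - q, -p + 8q)
Step 1: at (1.5, -3), ∇F = (15, -25.5) → (1.5, -3) − 0.25·(15, -25.5) = (-2.25, 3.375)
Step 2: at (-2.25, 3.375), ∇F = (-21.375, 29.25) → (-2.25, 3.375) − 0.25·(-21.375, 29.25) = (3.09375, -3.9375)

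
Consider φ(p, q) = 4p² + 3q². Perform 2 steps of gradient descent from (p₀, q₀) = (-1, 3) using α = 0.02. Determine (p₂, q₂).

∇φ = (8p, 6q)
(p₁, q₁) = (-1, 3) − 0.02·(-8, 18) = (-0.84, 2.64)
(p₂, q₂) = (-0.84, 2.64) − 0.02·(-6.72, 15.84) = (-0.7056, 2.3232)

(-0.7056, 2.3232)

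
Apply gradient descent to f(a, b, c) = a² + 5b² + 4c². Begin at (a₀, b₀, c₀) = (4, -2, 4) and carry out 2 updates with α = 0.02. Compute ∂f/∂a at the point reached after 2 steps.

∇f = (2a, 10b, 8c)
(a₁, b₁, c₁) = (4, -2, 4) − 0.02·(8, -20, 32) = (3.84, -1.6, 3.36)
(a₂, b₂, c₂) = (3.84, -1.6, 3.36) − 0.02·(7.68, -16, 26.88) = (3.6864, -1.28, 2.8224)
∂f/∂a at (3.6864, -1.28, 2.8224) = 7.3728

7.3728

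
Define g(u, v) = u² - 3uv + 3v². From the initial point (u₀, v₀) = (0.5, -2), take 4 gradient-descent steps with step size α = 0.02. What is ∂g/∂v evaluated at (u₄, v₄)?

-7.0196412

∇g = (2u - 3v, -3u + 6v)
Step 1: at (0.5, -2), ∇g = (7, -13.5) → (0.5, -2) − 0.02·(7, -13.5) = (0.36, -1.73)
Step 2: at (0.36, -1.73), ∇g = (5.91, -11.46) → (0.36, -1.73) − 0.02·(5.91, -11.46) = (0.2418, -1.5008)
Step 3: at (0.2418, -1.5008), ∇g = (4.986, -9.7302) → (0.2418, -1.5008) − 0.02·(4.986, -9.7302) = (0.14208, -1.306196)
Step 4: at (0.14208, -1.306196), ∇g = (4.202748, -8.263416) → (0.14208, -1.306196) − 0.02·(4.202748, -8.263416) = (0.05802504, -1.14092768)
∂g/∂v at (0.05802504, -1.14092768) = -7.0196412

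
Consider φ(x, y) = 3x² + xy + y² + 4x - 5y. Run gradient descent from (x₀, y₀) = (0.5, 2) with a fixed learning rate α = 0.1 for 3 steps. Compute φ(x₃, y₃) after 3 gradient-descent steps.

-9.49659375

∇φ = (6x + y + 4, x + 2y - 5)
(x₁, y₁) = (0.5, 2) − 0.1·(9, -0.5) = (-0.4, 2.05)
(x₂, y₂) = (-0.4, 2.05) − 0.1·(3.65, -1.3) = (-0.765, 2.18)
(x₃, y₃) = (-0.765, 2.18) − 0.1·(1.59, -1.405) = (-0.924, 2.3205)
φ(-0.924, 2.3205) = -9.49659375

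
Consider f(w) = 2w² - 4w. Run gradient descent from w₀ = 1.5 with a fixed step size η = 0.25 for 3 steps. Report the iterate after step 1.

f′(w) = 4w - 4
Step 1: f′(1.5) = 2; w₁ = 1.5 − 0.25·2 = 1

1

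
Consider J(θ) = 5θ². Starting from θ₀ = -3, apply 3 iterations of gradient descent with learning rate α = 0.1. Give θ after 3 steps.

0

J′(θ) = 10θ
Step 1: J′(-3) = -30; θ₁ = -3 − 0.1·(-30) = 0
Step 2: J′(0) = 0; θ₂ = 0 − 0.1·0 = 0
Step 3: J′(0) = 0; θ₃ = 0 − 0.1·0 = 0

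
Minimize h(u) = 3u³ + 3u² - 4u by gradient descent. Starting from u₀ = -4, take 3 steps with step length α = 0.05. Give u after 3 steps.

h′(u) = 9u² + 6u - 4
u₁ = -4 − 0.05·116 = -9.8
u₂ = -9.8 − 0.05·801.56 = -49.878
u₃ = -49.878 − 0.05·22087.065956 = -1154.2312978

-1154.2312978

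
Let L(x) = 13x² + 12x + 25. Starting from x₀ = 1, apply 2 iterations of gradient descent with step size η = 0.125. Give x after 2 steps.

6.9375

L′(x) = 26x + 12
x₁ = 1 − 0.125·38 = -3.75
x₂ = -3.75 − 0.125·(-85.5) = 6.9375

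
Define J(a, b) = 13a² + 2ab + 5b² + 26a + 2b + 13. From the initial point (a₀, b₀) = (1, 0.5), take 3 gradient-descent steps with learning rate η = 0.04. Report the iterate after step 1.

(-1.12, 0.14)

∇J = (26a + 2b + 26, 2a + 10b + 2)
Step 1: at (1, 0.5), ∇J = (53, 9) → (1, 0.5) − 0.04·(53, 9) = (-1.12, 0.14)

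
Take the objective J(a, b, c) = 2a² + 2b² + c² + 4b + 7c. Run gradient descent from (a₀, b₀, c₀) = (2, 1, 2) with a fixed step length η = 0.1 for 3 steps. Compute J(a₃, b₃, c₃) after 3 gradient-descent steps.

-5.573648

∇J = (4a, 4b + 4, 2c + 7)
(a₁, b₁, c₁) = (2, 1, 2) − 0.1·(8, 8, 11) = (1.2, 0.2, 0.9)
(a₂, b₂, c₂) = (1.2, 0.2, 0.9) − 0.1·(4.8, 4.8, 8.8) = (0.72, -0.28, 0.02)
(a₃, b₃, c₃) = (0.72, -0.28, 0.02) − 0.1·(2.88, 2.88, 7.04) = (0.432, -0.568, -0.684)
J(0.432, -0.568, -0.684) = -5.573648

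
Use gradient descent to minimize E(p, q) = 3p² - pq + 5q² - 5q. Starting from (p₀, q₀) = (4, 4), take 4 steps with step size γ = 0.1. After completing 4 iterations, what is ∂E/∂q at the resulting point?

0.1967

∇E = (6p - q, -p + 10q - 5)
Step 1: at (4, 4), ∇E = (20, 31) → (4, 4) − 0.1·(20, 31) = (2, 0.9)
Step 2: at (2, 0.9), ∇E = (11.1, 2) → (2, 0.9) − 0.1·(11.1, 2) = (0.89, 0.7)
Step 3: at (0.89, 0.7), ∇E = (4.64, 1.11) → (0.89, 0.7) − 0.1·(4.64, 1.11) = (0.426, 0.589)
Step 4: at (0.426, 0.589), ∇E = (1.967, 0.464) → (0.426, 0.589) − 0.1·(1.967, 0.464) = (0.2293, 0.5426)
∂E/∂q at (0.2293, 0.5426) = 0.1967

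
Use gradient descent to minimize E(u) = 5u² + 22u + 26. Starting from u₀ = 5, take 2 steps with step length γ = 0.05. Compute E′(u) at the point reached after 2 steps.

E′(u) = 10u + 22
Step 1: E′(5) = 72; u₁ = 5 − 0.05·72 = 1.4
Step 2: E′(1.4) = 36; u₂ = 1.4 − 0.05·36 = -0.4
E′(u) at (-0.4) = 18

18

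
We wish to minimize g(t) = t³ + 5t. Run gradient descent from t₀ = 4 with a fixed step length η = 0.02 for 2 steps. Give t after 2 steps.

2.321384

g′(t) = 3t² + 5
t₁ = 4 − 0.02·53 = 2.94
t₂ = 2.94 − 0.02·30.9308 = 2.321384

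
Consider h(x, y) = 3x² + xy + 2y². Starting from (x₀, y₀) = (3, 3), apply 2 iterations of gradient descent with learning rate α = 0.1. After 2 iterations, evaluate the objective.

∇h = (6x + y, x + 4y)
(x₁, y₁) = (3, 3) − 0.1·(21, 15) = (0.9, 1.5)
(x₂, y₂) = (0.9, 1.5) − 0.1·(6.9, 6.9) = (0.21, 0.81)
h(0.21, 0.81) = 1.6146

1.6146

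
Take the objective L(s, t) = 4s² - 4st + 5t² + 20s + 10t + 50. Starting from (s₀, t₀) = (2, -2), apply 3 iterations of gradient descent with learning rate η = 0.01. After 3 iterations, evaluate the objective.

∇L = (8s - 4t + 20, -4s + 10t + 10)
Step 1: at (2, -2), ∇L = (44, -18) → (2, -2) − 0.01·(44, -18) = (1.56, -1.82)
Step 2: at (1.56, -1.82), ∇L = (39.76, -14.44) → (1.56, -1.82) − 0.01·(39.76, -14.44) = (1.1624, -1.6756)
Step 3: at (1.1624, -1.6756), ∇L = (36.0016, -11.4056) → (1.1624, -1.6756) − 0.01·(36.0016, -11.4056) = (0.802384, -1.561544)
L(0.802384, -1.561544) = 70.211450337088

70.211450337088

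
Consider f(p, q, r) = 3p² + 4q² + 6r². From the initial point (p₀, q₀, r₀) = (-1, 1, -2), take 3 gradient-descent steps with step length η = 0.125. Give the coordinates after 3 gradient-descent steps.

∇f = (6p, 8q, 12r)
(p₁, q₁, r₁) = (-1, 1, -2) − 0.125·(-6, 8, -24) = (-0.25, 0, 1)
(p₂, q₂, r₂) = (-0.25, 0, 1) − 0.125·(-1.5, 0, 12) = (-0.0625, 0, -0.5)
(p₃, q₃, r₃) = (-0.0625, 0, -0.5) − 0.125·(-0.375, 0, -6) = (-0.015625, 0, 0.25)

(-0.015625, 0, 0.25)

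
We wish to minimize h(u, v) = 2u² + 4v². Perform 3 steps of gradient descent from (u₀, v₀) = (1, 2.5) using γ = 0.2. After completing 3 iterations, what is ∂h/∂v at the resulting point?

-4.32

∇h = (4u, 8v)
(u₁, v₁) = (1, 2.5) − 0.2·(4, 20) = (0.2, -1.5)
(u₂, v₂) = (0.2, -1.5) − 0.2·(0.8, -12) = (0.04, 0.9)
(u₃, v₃) = (0.04, 0.9) − 0.2·(0.16, 7.2) = (0.008, -0.54)
∂h/∂v at (0.008, -0.54) = -4.32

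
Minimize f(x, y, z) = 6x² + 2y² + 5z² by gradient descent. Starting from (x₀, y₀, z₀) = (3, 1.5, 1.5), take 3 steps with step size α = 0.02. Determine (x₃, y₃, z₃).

∇f = (12x, 4y, 10z)
(x₁, y₁, z₁) = (3, 1.5, 1.5) − 0.02·(36, 6, 15) = (2.28, 1.38, 1.2)
(x₂, y₂, z₂) = (2.28, 1.38, 1.2) − 0.02·(27.36, 5.52, 12) = (1.7328, 1.2696, 0.96)
(x₃, y₃, z₃) = (1.7328, 1.2696, 0.96) − 0.02·(20.7936, 5.0784, 9.6) = (1.316928, 1.168032, 0.768)

(1.316928, 1.168032, 0.768)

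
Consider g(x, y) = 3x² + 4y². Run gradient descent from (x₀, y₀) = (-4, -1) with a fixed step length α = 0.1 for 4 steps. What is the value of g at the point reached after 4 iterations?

0.03146752

∇g = (6x, 8y)
Step 1: at (-4, -1), ∇g = (-24, -8) → (-4, -1) − 0.1·(-24, -8) = (-1.6, -0.2)
Step 2: at (-1.6, -0.2), ∇g = (-9.6, -1.6) → (-1.6, -0.2) − 0.1·(-9.6, -1.6) = (-0.64, -0.04)
Step 3: at (-0.64, -0.04), ∇g = (-3.84, -0.32) → (-0.64, -0.04) − 0.1·(-3.84, -0.32) = (-0.256, -0.008)
Step 4: at (-0.256, -0.008), ∇g = (-1.536, -0.064) → (-0.256, -0.008) − 0.1·(-1.536, -0.064) = (-0.1024, -0.0016)
g(-0.1024, -0.0016) = 0.03146752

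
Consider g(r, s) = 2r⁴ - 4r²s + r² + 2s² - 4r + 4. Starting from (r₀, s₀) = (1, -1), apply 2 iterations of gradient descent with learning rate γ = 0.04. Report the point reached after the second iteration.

(0.44179712, -0.540224)

∇g = (8r³ - 8rs + 2r - 4, -4r² + 4s)
Step 1: at (1, -1), ∇g = (14, -8) → (1, -1) − 0.04·(14, -8) = (0.44, -0.68)
Step 2: at (0.44, -0.68), ∇g = (-0.044928, -3.4944) → (0.44, -0.68) − 0.04·(-0.044928, -3.4944) = (0.44179712, -0.540224)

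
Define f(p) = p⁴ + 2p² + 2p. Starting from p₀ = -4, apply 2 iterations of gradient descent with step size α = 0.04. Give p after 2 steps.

-44.67712

f′(p) = 4p³ + 4p + 2
p₁ = -4 − 0.04·(-270) = 6.8
p₂ = 6.8 − 0.04·1286.928 = -44.67712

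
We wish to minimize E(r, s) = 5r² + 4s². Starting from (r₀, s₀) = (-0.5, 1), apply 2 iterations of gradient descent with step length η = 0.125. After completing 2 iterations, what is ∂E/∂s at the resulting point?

0

∇E = (10r, 8s)
Step 1: at (-0.5, 1), ∇E = (-5, 8) → (-0.5, 1) − 0.125·(-5, 8) = (0.125, 0)
Step 2: at (0.125, 0), ∇E = (1.25, 0) → (0.125, 0) − 0.125·(1.25, 0) = (-0.03125, 0)
∂E/∂s at (-0.03125, 0) = 0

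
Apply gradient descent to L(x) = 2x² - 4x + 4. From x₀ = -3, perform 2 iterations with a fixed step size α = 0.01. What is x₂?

-2.6864

L′(x) = 4x - 4
Step 1: L′(-3) = -16; x₁ = -3 − 0.01·(-16) = -2.84
Step 2: L′(-2.84) = -15.36; x₂ = -2.84 − 0.01·(-15.36) = -2.6864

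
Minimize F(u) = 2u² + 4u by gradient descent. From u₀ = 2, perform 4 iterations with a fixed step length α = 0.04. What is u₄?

F′(u) = 4u + 4
u₁ = 2 − 0.04·12 = 1.52
u₂ = 1.52 − 0.04·10.08 = 1.1168
u₃ = 1.1168 − 0.04·8.4672 = 0.778112
u₄ = 0.778112 − 0.04·7.112448 = 0.49361408

0.49361408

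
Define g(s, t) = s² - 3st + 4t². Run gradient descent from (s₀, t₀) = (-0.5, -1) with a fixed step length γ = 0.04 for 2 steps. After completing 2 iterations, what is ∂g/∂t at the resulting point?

-2.7152

∇g = (2s - 3t, -3s + 8t)
Step 1: at (-0.5, -1), ∇g = (2, -6.5) → (-0.5, -1) − 0.04·(2, -6.5) = (-0.58, -0.74)
Step 2: at (-0.58, -0.74), ∇g = (1.06, -4.18) → (-0.58, -0.74) − 0.04·(1.06, -4.18) = (-0.6224, -0.5728)
∂g/∂t at (-0.6224, -0.5728) = -2.7152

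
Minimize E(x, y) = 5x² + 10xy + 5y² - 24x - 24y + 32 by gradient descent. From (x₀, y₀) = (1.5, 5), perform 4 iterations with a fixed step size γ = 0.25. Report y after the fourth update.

527.75

∇E = (10x + 10y - 24, 10x + 10y - 24)
(x₁, y₁) = (1.5, 5) − 0.25·(41, 41) = (-8.75, -5.25)
(x₂, y₂) = (-8.75, -5.25) − 0.25·(-164, -164) = (32.25, 35.75)
(x₃, y₃) = (32.25, 35.75) − 0.25·(656, 656) = (-131.75, -128.25)
(x₄, y₄) = (-131.75, -128.25) − 0.25·(-2624, -2624) = (524.25, 527.75)
y = 527.75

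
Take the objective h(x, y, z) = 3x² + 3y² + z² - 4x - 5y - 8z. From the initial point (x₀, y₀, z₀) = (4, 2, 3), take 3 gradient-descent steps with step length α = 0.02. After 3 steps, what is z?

3.115264

∇h = (6x - 4, 6y - 5, 2z - 8)
Step 1: at (4, 2, 3), ∇h = (20, 7, -2) → (4, 2, 3) − 0.02·(20, 7, -2) = (3.6, 1.86, 3.04)
Step 2: at (3.6, 1.86, 3.04), ∇h = (17.6, 6.16, -1.92) → (3.6, 1.86, 3.04) − 0.02·(17.6, 6.16, -1.92) = (3.248, 1.7368, 3.0784)
Step 3: at (3.248, 1.7368, 3.0784), ∇h = (15.488, 5.4208, -1.8432) → (3.248, 1.7368, 3.0784) − 0.02·(15.488, 5.4208, -1.8432) = (2.93824, 1.628384, 3.115264)
z = 3.115264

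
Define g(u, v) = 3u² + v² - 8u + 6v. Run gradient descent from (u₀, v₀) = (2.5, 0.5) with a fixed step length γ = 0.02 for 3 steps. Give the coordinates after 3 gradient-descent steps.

(2.128384, 0.096576)

∇g = (6u - 8, 2v + 6)
(u₁, v₁) = (2.5, 0.5) − 0.02·(7, 7) = (2.36, 0.36)
(u₂, v₂) = (2.36, 0.36) − 0.02·(6.16, 6.72) = (2.2368, 0.2256)
(u₃, v₃) = (2.2368, 0.2256) − 0.02·(5.4208, 6.4512) = (2.128384, 0.096576)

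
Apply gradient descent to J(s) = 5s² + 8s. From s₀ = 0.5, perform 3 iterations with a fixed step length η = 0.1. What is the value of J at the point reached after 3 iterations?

J′(s) = 10s + 8
Step 1: J′(0.5) = 13; s₁ = 0.5 − 0.1·13 = -0.8
Step 2: J′(-0.8) = 0; s₂ = -0.8 − 0.1·0 = -0.8
Step 3: J′(-0.8) = 0; s₃ = -0.8 − 0.1·0 = -0.8
J(-0.8) = -3.2

-3.2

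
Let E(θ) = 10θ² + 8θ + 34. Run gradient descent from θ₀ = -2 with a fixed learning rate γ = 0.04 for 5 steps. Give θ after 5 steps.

E′(θ) = 20θ + 8
θ₁ = -2 − 0.04·(-32) = -0.72
θ₂ = -0.72 − 0.04·(-6.4) = -0.464
θ₃ = -0.464 − 0.04·(-1.28) = -0.4128
θ₄ = -0.4128 − 0.04·(-0.256) = -0.40256
θ₅ = -0.40256 − 0.04·(-0.0512) = -0.400512

-0.400512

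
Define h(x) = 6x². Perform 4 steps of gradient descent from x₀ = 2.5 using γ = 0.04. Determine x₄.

h′(x) = 12x
Step 1: h′(2.5) = 30; x₁ = 2.5 − 0.04·30 = 1.3
Step 2: h′(1.3) = 15.6; x₂ = 1.3 − 0.04·15.6 = 0.676
Step 3: h′(0.676) = 8.112; x₃ = 0.676 − 0.04·8.112 = 0.35152
Step 4: h′(0.35152) = 4.21824; x₄ = 0.35152 − 0.04·4.21824 = 0.1827904

0.1827904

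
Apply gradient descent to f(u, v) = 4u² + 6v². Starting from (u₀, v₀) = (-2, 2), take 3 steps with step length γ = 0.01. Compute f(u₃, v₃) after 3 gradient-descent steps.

∇f = (8u, 12v)
Step 1: at (-2, 2), ∇f = (-16, 24) → (-2, 2) − 0.01·(-16, 24) = (-1.84, 1.76)
Step 2: at (-1.84, 1.76), ∇f = (-14.72, 21.12) → (-1.84, 1.76) − 0.01·(-14.72, 21.12) = (-1.6928, 1.5488)
Step 3: at (-1.6928, 1.5488), ∇f = (-13.5424, 18.5856) → (-1.6928, 1.5488) − 0.01·(-13.5424, 18.5856) = (-1.557376, 1.362944)
f(-1.557376, 1.362944) = 20.84737810432

20.84737810432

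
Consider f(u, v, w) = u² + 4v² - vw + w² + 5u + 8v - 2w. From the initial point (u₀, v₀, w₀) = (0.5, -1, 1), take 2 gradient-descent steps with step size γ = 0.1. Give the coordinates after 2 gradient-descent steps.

∇f = (2u + 5, 8v - w + 8, -v + 2w - 2)
(u₁, v₁, w₁) = (0.5, -1, 1) − 0.1·(6, -1, 1) = (-0.1, -0.9, 0.9)
(u₂, v₂, w₂) = (-0.1, -0.9, 0.9) − 0.1·(4.8, -0.1, 0.7) = (-0.58, -0.89, 0.83)

(-0.58, -0.89, 0.83)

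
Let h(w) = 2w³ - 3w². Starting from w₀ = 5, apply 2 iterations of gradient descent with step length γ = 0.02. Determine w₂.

2.1008

h′(w) = 6w² - 6w
Step 1: h′(5) = 120; w₁ = 5 − 0.02·120 = 2.6
Step 2: h′(2.6) = 24.96; w₂ = 2.6 − 0.02·24.96 = 2.1008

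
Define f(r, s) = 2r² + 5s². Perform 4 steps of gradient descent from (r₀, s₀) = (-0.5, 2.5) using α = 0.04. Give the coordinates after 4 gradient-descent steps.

∇f = (4r, 10s)
(r₁, s₁) = (-0.5, 2.5) − 0.04·(-2, 25) = (-0.42, 1.5)
(r₂, s₂) = (-0.42, 1.5) − 0.04·(-1.68, 15) = (-0.3528, 0.9)
(r₃, s₃) = (-0.3528, 0.9) − 0.04·(-1.4112, 9) = (-0.296352, 0.54)
(r₄, s₄) = (-0.296352, 0.54) − 0.04·(-1.185408, 5.4) = (-0.24893568, 0.324)

(-0.24893568, 0.324)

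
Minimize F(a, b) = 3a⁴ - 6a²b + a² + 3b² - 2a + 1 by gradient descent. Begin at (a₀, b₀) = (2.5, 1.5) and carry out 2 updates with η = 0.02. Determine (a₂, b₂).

(-0.54074696, 1.841772)

∇F = (12a³ - 12ab + 2a - 2, -6a² + 6b)
(a₁, b₁) = (2.5, 1.5) − 0.02·(145.5, -28.5) = (-0.41, 2.07)
(a₂, b₂) = (-0.41, 2.07) − 0.02·(6.537348, 11.4114) = (-0.54074696, 1.841772)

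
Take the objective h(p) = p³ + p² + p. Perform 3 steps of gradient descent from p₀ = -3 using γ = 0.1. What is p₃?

h′(p) = 3p² + 2p + 1
p₁ = -3 − 0.1·22 = -5.2
p₂ = -5.2 − 0.1·71.72 = -12.372
p₃ = -12.372 − 0.1·435.455152 = -55.9175152

-55.9175152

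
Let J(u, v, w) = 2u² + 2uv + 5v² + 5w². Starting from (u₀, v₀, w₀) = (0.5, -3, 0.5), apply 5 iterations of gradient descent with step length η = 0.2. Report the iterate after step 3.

(1.156, 3.664, -0.5)

∇J = (4u + 2v, 2u + 10v, 10w)
(u₁, v₁, w₁) = (0.5, -3, 0.5) − 0.2·(-4, -29, 5) = (1.3, 2.8, -0.5)
(u₂, v₂, w₂) = (1.3, 2.8, -0.5) − 0.2·(10.8, 30.6, -5) = (-0.86, -3.32, 0.5)
(u₃, v₃, w₃) = (-0.86, -3.32, 0.5) − 0.2·(-10.08, -34.92, 5) = (1.156, 3.664, -0.5)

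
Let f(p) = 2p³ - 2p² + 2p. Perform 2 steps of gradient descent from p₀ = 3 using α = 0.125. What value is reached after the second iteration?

-8.6875

f′(p) = 6p² - 4p + 2
p₁ = 3 − 0.125·44 = -2.5
p₂ = -2.5 − 0.125·49.5 = -8.6875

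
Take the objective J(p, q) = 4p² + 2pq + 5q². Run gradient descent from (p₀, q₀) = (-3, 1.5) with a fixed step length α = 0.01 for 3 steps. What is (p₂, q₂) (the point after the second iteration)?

(-2.595, 1.3248)

∇J = (8p + 2q, 2p + 10q)
(p₁, q₁) = (-3, 1.5) − 0.01·(-21, 9) = (-2.79, 1.41)
(p₂, q₂) = (-2.79, 1.41) − 0.01·(-19.5, 8.52) = (-2.595, 1.3248)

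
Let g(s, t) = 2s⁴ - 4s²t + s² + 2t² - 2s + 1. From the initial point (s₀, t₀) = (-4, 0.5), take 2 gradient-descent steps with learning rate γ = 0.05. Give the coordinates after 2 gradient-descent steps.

∇g = (8s³ - 8st + 2s - 2, -4s² + 4t)
Step 1: at (-4, 0.5), ∇g = (-506, -62) → (-4, 0.5) − 0.05·(-506, -62) = (21.3, 3.6)
Step 2: at (21.3, 3.6), ∇g = (76735.936, -1800.36) → (21.3, 3.6) − 0.05·(76735.936, -1800.36) = (-3815.4968, 93.618)

(-3815.4968, 93.618)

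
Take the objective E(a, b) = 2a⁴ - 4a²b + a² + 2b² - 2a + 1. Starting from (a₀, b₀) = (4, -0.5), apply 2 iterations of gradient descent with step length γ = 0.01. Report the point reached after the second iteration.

∇E = (8a³ - 8ab + 2a - 2, -4a² + 4b)
Step 1: at (4, -0.5), ∇E = (534, -66) → (4, -0.5) − 0.01·(534, -66) = (-1.34, 0.16)
Step 2: at (-1.34, 0.16), ∇E = (-22.213632, -6.5424) → (-1.34, 0.16) − 0.01·(-22.213632, -6.5424) = (-1.11786368, 0.225424)

(-1.11786368, 0.225424)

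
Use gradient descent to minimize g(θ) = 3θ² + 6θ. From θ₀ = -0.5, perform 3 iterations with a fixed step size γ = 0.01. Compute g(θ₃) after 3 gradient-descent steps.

-2.482597664208

g′(θ) = 6θ + 6
Step 1: g′(-0.5) = 3; θ₁ = -0.5 − 0.01·3 = -0.53
Step 2: g′(-0.53) = 2.82; θ₂ = -0.53 − 0.01·2.82 = -0.5582
Step 3: g′(-0.5582) = 2.6508; θ₃ = -0.5582 − 0.01·2.6508 = -0.584708
g(-0.584708) = -2.482597664208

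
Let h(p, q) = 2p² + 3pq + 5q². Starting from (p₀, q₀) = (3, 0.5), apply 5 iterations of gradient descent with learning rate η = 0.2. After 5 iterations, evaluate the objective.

134.1151576064

∇h = (4p + 3q, 3p + 10q)
(p₁, q₁) = (3, 0.5) − 0.2·(13.5, 14) = (0.3, -2.3)
(p₂, q₂) = (0.3, -2.3) − 0.2·(-5.7, -22.1) = (1.44, 2.12)
(p₃, q₃) = (1.44, 2.12) − 0.2·(12.12, 25.52) = (-0.984, -2.984)
(p₄, q₄) = (-0.984, -2.984) − 0.2·(-12.888, -32.792) = (1.5936, 3.5744)
(p₅, q₅) = (1.5936, 3.5744) − 0.2·(17.0976, 40.5248) = (-1.82592, -4.53056)
h(-1.82592, -4.53056) = 134.1151576064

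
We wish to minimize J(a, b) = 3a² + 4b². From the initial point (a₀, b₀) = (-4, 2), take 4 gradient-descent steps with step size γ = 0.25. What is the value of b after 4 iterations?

2

∇J = (6a, 8b)
(a₁, b₁) = (-4, 2) − 0.25·(-24, 16) = (2, -2)
(a₂, b₂) = (2, -2) − 0.25·(12, -16) = (-1, 2)
(a₃, b₃) = (-1, 2) − 0.25·(-6, 16) = (0.5, -2)
(a₄, b₄) = (0.5, -2) − 0.25·(3, -16) = (-0.25, 2)
b = 2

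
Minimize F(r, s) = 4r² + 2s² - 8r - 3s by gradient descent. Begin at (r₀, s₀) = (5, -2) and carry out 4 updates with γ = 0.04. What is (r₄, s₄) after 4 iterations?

∇F = (8r - 8, 4s - 3)
(r₁, s₁) = (5, -2) − 0.04·(32, -11) = (3.72, -1.56)
(r₂, s₂) = (3.72, -1.56) − 0.04·(21.76, -9.24) = (2.8496, -1.1904)
(r₃, s₃) = (2.8496, -1.1904) − 0.04·(14.7968, -7.7616) = (2.257728, -0.879936)
(r₄, s₄) = (2.257728, -0.879936) − 0.04·(10.061824, -6.519744) = (1.85525504, -0.61914624)

(1.85525504, -0.61914624)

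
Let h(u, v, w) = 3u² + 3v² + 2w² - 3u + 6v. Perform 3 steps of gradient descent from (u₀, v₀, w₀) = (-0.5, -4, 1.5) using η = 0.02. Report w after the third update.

∇h = (6u - 3, 6v + 6, 4w)
Step 1: at (-0.5, -4, 1.5), ∇h = (-6, -18, 6) → (-0.5, -4, 1.5) − 0.02·(-6, -18, 6) = (-0.38, -3.64, 1.38)
Step 2: at (-0.38, -3.64, 1.38), ∇h = (-5.28, -15.84, 5.52) → (-0.38, -3.64, 1.38) − 0.02·(-5.28, -15.84, 5.52) = (-0.2744, -3.3232, 1.2696)
Step 3: at (-0.2744, -3.3232, 1.2696), ∇h = (-4.6464, -13.9392, 5.0784) → (-0.2744, -3.3232, 1.2696) − 0.02·(-4.6464, -13.9392, 5.0784) = (-0.181472, -3.044416, 1.168032)
w = 1.168032

1.168032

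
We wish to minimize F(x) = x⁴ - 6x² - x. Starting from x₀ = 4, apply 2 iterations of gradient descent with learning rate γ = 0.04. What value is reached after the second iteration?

F′(x) = 4x³ - 12x - 1
Step 1: F′(4) = 207; x₁ = 4 − 0.04·207 = -4.28
Step 2: F′(-4.28) = -263.251008; x₂ = -4.28 − 0.04·(-263.251008) = 6.25004032

6.25004032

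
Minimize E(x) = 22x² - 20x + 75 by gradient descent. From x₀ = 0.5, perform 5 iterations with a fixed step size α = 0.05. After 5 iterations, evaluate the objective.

70.7359880192

E′(x) = 44x - 20
Step 1: E′(0.5) = 2; x₁ = 0.5 − 0.05·2 = 0.4
Step 2: E′(0.4) = -2.4; x₂ = 0.4 − 0.05·(-2.4) = 0.52
Step 3: E′(0.52) = 2.88; x₃ = 0.52 − 0.05·2.88 = 0.376
Step 4: E′(0.376) = -3.456; x₄ = 0.376 − 0.05·(-3.456) = 0.5488
Step 5: E′(0.5488) = 4.1472; x₅ = 0.5488 − 0.05·4.1472 = 0.34144
E(0.34144) = 70.7359880192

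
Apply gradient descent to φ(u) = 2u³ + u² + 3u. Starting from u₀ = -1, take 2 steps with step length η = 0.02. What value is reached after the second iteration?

-1.310352

φ′(u) = 6u² + 2u + 3
Step 1: φ′(-1) = 7; u₁ = -1 − 0.02·7 = -1.14
Step 2: φ′(-1.14) = 8.5176; u₂ = -1.14 − 0.02·8.5176 = -1.310352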